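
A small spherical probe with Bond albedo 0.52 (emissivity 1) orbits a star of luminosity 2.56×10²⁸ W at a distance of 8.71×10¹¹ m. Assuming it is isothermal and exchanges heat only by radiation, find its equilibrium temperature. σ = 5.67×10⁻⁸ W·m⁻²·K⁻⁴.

T ≈ 275 K

First find the stellar flux at distance d: S = L/(4πd²) = 2.56×10²⁸/(4π·(8.71×10¹¹)²) = 2685 W/m².
For an isothermal sphere, absorbed (1−a)S·πr² = emitted σ·4πr²·T⁴, so T⁴ = (1−a)S/(4σ).
T⁴ = 0.480·2685/(4·5.67×10⁻⁸) = 5.683×10⁹ K⁴.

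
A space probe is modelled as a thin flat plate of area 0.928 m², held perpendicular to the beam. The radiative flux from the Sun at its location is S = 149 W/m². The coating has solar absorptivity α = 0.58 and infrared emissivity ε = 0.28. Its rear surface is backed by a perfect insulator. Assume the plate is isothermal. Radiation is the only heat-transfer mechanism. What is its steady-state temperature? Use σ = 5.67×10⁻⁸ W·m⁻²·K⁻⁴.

At equilibrium, absorbed power = emitted power.
Absorbing cross-section = A = 0.9280 m²; emitting surface = A = 0.9280 m² (ratio 1).
αS·A_cross = εσ·A_surf·T⁴  ⇒  T⁴ = αS/(ε·1σ).
T⁴ = 0.580·149/(0.28·1·5.67×10⁻⁸) = 5.443×10⁹ K⁴.
T = (5.443×10⁹)^(1/4).

T ≈ 272 K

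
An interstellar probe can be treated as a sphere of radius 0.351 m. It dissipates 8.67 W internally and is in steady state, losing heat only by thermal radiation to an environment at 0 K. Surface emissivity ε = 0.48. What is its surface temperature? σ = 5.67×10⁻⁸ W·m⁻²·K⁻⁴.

Steady state: internal power = radiated power, P = εσA T⁴.
Radiating area A = 4πr² = 1.548 m².
T⁴ = P/(εσA) = 8.67/(0.48·5.67×10⁻⁸·1.548) = 2.058×10⁸ K⁴.
T = (2.058×10⁸)^(1/4).

T ≈ 120 K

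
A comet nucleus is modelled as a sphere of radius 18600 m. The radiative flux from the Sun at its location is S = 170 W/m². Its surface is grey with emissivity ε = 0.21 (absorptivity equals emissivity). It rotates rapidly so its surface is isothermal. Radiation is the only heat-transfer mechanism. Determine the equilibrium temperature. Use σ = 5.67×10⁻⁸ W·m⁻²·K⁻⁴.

T ≈ 165 K

At equilibrium, absorbed power = emitted power.
Absorbing cross-section = πr² = 1.087×10⁹ m²; emitting surface = 4πr² = 4.347×10⁹ m² (ratio 4).
εS·A_cross = εσ·A_surf·T⁴  ⇒  T⁴ = S/(4σ)   (ε cancels).
T⁴ = 170/(4·5.67×10⁻⁸) = 7.496×10⁸ K⁴.
T = (7.496×10⁸)^(1/4).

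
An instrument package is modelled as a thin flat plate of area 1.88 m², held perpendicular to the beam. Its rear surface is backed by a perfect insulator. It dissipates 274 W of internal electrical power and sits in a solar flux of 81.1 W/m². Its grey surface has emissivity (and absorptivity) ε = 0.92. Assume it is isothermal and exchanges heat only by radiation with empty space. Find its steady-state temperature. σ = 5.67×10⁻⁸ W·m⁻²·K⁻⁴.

At steady state, absorbed solar power + internal power = radiated power.
Absorbed: α·S·A_cross = 0.92·81.1·1.880 = 140.3 W (cross-section A).
Total input = 140.3 + 274 = 414.3 W.
Radiated: εσ·A_surf·T⁴ with A_surf = A = 1.880 m².
T⁴ = 414.3/(0.92·5.67×10⁻⁸·1.880) = 4.224×10⁹ K⁴.

T ≈ 255 K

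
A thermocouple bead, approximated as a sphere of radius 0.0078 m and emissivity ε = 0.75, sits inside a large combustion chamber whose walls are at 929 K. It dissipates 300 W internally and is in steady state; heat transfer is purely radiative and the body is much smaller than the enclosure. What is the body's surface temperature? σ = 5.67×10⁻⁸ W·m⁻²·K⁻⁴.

For a small grey body in a large enclosure, net radiated power = εσA(T⁴ − T_w⁴).
Steady state: P = εσA(T⁴ − T_w⁴) with A = 4πr² = 7.645×10⁻⁴ m².
T⁴ = P/(εσA) + T_w⁴ = 300/(0.75·5.67×10⁻⁸·7.645×10⁻⁴) + (929)⁴
    = 9.227×10¹² + 7.448×10¹¹ = 9.972×10¹² K⁴.

T ≈ 1780 K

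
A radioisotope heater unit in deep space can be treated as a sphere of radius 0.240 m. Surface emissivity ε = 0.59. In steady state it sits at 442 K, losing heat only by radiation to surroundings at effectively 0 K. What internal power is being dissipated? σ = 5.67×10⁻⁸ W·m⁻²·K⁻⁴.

Steady state: P = εσA T⁴.
A = 4πr² = 0.7238 m²; T⁴ = (442)⁴ = 3.817×10¹⁰ K⁴.
P = 0.59 × 5.67×10⁻⁸ × 0.7238 × 3.817×10¹⁰.

P ≈ 924 W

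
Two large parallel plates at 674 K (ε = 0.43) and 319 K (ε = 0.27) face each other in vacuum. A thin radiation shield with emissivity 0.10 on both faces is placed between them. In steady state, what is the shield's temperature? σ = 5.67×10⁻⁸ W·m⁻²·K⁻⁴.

In steady state the net flux on the hot side equals that on the cold side.
σ(T₁⁴−T_s⁴)/D₁ = σ(T_s⁴−T₂⁴)/D₂, with D₁ = 1/ε₁+1/ε_s−1 = 11.33, D₂ = 1/ε_s+1/ε₂−1 = 12.70.
Solve for T_s⁴: T_s⁴ = (D₂·T₁⁴ + D₁·T₂⁴)/(D₁+D₂) = 1.140×10¹¹ K⁴.

T_s ≈ 581 K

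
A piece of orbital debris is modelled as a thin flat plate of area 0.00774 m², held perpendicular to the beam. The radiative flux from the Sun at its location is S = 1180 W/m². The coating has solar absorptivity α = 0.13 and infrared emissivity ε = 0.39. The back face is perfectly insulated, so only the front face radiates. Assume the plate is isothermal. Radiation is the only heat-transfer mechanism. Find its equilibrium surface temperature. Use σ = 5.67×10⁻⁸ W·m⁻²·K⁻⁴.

At equilibrium, absorbed power = emitted power.
Absorbing cross-section = A = 0.007740 m²; emitting surface = A = 0.007740 m² (ratio 1).
αS·A_cross = εσ·A_surf·T⁴  ⇒  T⁴ = αS/(ε·1σ).
T⁴ = 0.130·1180/(0.39·1·5.67×10⁻⁸) = 6.937×10⁹ K⁴.
T = (6.937×10⁹)^(1/4).

T ≈ 289 K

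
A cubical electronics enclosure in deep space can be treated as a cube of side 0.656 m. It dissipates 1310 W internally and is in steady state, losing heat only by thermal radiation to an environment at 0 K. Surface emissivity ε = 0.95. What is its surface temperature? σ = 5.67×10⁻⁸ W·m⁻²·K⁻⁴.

T ≈ 312 K

Steady state: internal power = radiated power, P = εσA T⁴.
Radiating area A = 6L² = 2.582 m².
T⁴ = P/(εσA) = 1310/(0.95·5.67×10⁻⁸·2.582) = 9.419×10⁹ K⁴.
T = (9.419×10⁹)^(1/4).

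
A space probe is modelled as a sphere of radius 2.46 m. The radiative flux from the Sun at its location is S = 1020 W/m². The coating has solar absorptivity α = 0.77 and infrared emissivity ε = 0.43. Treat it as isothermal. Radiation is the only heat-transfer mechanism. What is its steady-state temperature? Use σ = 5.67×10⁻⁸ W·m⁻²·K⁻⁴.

At equilibrium, absorbed power = emitted power.
Absorbing cross-section = πr² = 19.01 m²; emitting surface = 4πr² = 76.05 m² (ratio 4).
αS·A_cross = εσ·A_surf·T⁴  ⇒  T⁴ = αS/(ε·4σ).
T⁴ = 0.770·1020/(0.43·4·5.67×10⁻⁸) = 8.053×10⁹ K⁴.
T = (8.053×10⁹)^(1/4).

T ≈ 300 K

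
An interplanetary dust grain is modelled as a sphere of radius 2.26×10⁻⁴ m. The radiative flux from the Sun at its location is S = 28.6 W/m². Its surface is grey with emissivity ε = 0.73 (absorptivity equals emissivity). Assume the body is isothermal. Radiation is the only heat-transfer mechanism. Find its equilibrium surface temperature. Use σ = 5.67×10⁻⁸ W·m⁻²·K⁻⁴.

T ≈ 106 K

At equilibrium, absorbed power = emitted power.
Absorbing cross-section = πr² = 1.605×10⁻⁷ m²; emitting surface = 4πr² = 6.418×10⁻⁷ m² (ratio 4).
εS·A_cross = εσ·A_surf·T⁴  ⇒  T⁴ = S/(4σ)   (ε cancels).
T⁴ = 28.6/(4·5.67×10⁻⁸) = 1.261×10⁸ K⁴.
T = (1.261×10⁸)^(1/4).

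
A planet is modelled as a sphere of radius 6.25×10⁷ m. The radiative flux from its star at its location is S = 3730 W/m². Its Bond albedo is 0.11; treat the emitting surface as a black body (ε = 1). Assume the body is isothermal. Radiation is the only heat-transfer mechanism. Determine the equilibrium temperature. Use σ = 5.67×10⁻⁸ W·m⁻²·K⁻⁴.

At equilibrium, absorbed power = emitted power.
Absorbing cross-section = πr² = 1.227×10¹⁶ m²; emitting surface = 4πr² = 4.909×10¹⁶ m² (ratio 4).
(1−a)S·A_cross = εσ·A_surf·T⁴  ⇒  T⁴ = (1−a)S/(4σ).
T⁴ = 0.890·3730/(4·5.67×10⁻⁸) = 1.464×10¹⁰ K⁴.
T = (1.464×10¹⁰)^(1/4).

T ≈ 348 K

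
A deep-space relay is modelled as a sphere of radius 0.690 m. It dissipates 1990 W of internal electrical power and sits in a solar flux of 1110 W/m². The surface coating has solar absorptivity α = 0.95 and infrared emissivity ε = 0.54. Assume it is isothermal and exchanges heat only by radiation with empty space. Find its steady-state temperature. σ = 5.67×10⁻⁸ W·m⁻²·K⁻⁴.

At steady state, absorbed solar power + internal power = radiated power.
Absorbed: α·S·A_cross = 0.95·1110·1.496 = 1577 W (cross-section πr²).
Total input = 1577 + 1990 = 3567 W.
Radiated: εσ·A_surf·T⁴ with A_surf = 4πr² = 5.983 m².
T⁴ = 3567/(0.54·5.67×10⁻⁸·5.983) = 1.947×10¹⁰ K⁴.

T ≈ 374 K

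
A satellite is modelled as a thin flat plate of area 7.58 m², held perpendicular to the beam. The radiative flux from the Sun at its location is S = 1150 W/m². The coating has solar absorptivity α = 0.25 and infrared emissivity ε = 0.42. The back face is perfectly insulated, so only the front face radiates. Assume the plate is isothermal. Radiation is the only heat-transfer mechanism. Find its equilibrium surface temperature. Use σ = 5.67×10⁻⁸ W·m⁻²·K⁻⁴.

T ≈ 331 K

At equilibrium, absorbed power = emitted power.
Absorbing cross-section = A = 7.580 m²; emitting surface = A = 7.580 m² (ratio 1).
αS·A_cross = εσ·A_surf·T⁴  ⇒  T⁴ = αS/(ε·1σ).
T⁴ = 0.250·1150/(0.42·1·5.67×10⁻⁸) = 1.207×10¹⁰ K⁴.
T = (1.207×10¹⁰)^(1/4).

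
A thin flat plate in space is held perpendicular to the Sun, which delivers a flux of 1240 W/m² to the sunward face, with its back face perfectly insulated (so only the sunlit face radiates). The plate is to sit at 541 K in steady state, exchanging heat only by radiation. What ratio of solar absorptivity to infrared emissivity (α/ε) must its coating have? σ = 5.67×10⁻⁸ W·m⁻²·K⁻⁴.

Balance: αS·A = εσ·1A·T⁴ ⇒ α/ε = σT⁴/S.
α/ε = 5.67×10⁻⁸·(541)⁴/1240 = 5.67×10⁻⁸·8.566×10¹⁰/1240.

α/ε ≈ 3.92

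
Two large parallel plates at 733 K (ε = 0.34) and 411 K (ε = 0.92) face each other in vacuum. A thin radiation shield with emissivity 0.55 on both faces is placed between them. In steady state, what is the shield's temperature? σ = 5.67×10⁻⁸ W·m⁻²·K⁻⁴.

In steady state the net flux on the hot side equals that on the cold side.
σ(T₁⁴−T_s⁴)/D₁ = σ(T_s⁴−T₂⁴)/D₂, with D₁ = 1/ε₁+1/ε_s−1 = 3.759, D₂ = 1/ε_s+1/ε₂−1 = 1.905.
Solve for T_s⁴: T_s⁴ = (D₂·T₁⁴ + D₁·T₂⁴)/(D₁+D₂) = 1.160×10¹¹ K⁴.

T_s ≈ 584 K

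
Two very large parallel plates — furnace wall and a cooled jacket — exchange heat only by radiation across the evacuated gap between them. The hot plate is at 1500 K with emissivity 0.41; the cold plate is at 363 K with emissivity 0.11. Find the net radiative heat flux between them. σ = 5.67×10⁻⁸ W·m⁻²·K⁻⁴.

q ≈ 27200 W/m²

For two infinite grey parallel plates, q = σ(T₁⁴ − T₂⁴)/(1/ε₁ + 1/ε₂ − 1).
T₁⁴ − T₂⁴ = 5.062×10¹² − 1.736×10¹⁰ = 5.045×10¹² K⁴.
1/ε₁ + 1/ε₂ − 1 = 2.439 + 9.091 − 1 = 10.53.
q = 5.67×10⁻⁸ × 5.045×10¹² / 10.53.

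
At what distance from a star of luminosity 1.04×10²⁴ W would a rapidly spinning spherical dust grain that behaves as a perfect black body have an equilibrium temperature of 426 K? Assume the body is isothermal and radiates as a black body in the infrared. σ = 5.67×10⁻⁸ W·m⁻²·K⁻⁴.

For an isothermal black-emitting sphere, (1−a)S·πr² = σ·4πr²·T⁴ ⇒ S = 4σT⁴/(1−a).
S = 4·5.67×10⁻⁸·(426)⁴/1.00 = 7469 W/m².
Flux falls as S = L/(4πd²), so d = √(L/(4πS)) = √(1.04×10²⁴/(4π·7469)).

d ≈ 3.33×10⁹ m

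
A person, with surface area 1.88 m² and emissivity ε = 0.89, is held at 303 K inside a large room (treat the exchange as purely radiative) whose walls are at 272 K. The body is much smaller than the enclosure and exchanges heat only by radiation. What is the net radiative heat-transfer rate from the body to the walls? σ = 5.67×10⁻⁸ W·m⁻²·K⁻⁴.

P_net ≈ 280 W

For a small grey body in a large enclosure: P_net = εσA(T_body⁴ − T_wall⁴).
A = 1.88 m²; T_body⁴ − T_wall⁴ = 8.429×10⁹ − 5.474×10⁹ = 2.955×10⁹ K⁴.
|P_net| = 0.89·5.67×10⁻⁸·1.880·2.955×10⁹.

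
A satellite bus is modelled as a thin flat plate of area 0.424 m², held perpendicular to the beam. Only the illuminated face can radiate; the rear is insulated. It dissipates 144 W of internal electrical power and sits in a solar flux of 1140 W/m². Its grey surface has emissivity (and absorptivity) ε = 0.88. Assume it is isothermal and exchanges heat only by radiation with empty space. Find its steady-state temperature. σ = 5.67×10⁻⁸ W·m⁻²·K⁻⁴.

T ≈ 405 K

At steady state, absorbed solar power + internal power = radiated power.
Absorbed: α·S·A_cross = 0.88·1140·0.4240 = 425.4 W (cross-section A).
Total input = 425.4 + 144 = 569.4 W.
Radiated: εσ·A_surf·T⁴ with A_surf = A = 0.4240 m².
T⁴ = 569.4/(0.88·5.67×10⁻⁸·0.4240) = 2.691×10¹⁰ K⁴.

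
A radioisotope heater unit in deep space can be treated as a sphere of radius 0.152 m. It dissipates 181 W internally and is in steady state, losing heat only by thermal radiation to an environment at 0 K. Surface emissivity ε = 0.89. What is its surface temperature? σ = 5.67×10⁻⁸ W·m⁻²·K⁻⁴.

T ≈ 333 K

Steady state: internal power = radiated power, P = εσA T⁴.
Radiating area A = 4πr² = 0.2903 m².
T⁴ = P/(εσA) = 181/(0.89·5.67×10⁻⁸·0.2903) = 1.235×10¹⁰ K⁴.
T = (1.235×10¹⁰)^(1/4).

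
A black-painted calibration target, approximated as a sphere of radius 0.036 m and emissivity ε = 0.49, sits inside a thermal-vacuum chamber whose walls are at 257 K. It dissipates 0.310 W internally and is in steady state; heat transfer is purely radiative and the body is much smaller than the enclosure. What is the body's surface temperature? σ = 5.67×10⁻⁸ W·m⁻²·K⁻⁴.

For a small grey body in a large enclosure, net radiated power = εσA(T⁴ − T_w⁴).
Steady state: P = εσA(T⁴ − T_w⁴) with A = 4πr² = 0.01629 m².
T⁴ = P/(εσA) + T_w⁴ = 0.310/(0.49·5.67×10⁻⁸·0.01629) + (257)⁴
    = 6.851×10⁸ + 4.362×10⁹ = 5.048×10⁹ K⁴.

T ≈ 267 K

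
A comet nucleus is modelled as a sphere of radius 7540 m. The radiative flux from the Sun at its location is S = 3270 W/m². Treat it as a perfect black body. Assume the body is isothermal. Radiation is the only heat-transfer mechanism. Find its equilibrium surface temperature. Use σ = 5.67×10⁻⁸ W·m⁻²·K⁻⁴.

At equilibrium, absorbed power = emitted power.
Absorbing cross-section = πr² = 1.786×10⁸ m²; emitting surface = 4πr² = 7.144×10⁸ m² (ratio 4).
S·A_cross = εσ·A_surf·T⁴  ⇒  T⁴ = S/(4σ).
T⁴ = 1.00·3270/(4·5.67×10⁻⁸) = 1.442×10¹⁰ K⁴.
T = (1.442×10¹⁰)^(1/4).

T ≈ 347 K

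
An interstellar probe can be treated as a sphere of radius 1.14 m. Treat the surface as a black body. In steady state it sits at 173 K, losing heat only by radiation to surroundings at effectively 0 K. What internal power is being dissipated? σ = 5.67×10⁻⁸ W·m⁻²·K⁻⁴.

P ≈ 829 W

Steady state: P = εσA T⁴.
A = 4πr² = 16.33 m²; T⁴ = (173)⁴ = 8.957×10⁸ K⁴.
P = 1.0 × 5.67×10⁻⁸ × 16.33 × 8.957×10⁸.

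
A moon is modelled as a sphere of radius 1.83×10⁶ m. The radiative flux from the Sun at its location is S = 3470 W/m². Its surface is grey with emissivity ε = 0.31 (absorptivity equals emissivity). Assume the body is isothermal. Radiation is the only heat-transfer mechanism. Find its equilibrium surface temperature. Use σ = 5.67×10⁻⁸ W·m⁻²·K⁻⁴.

T ≈ 352 K

At equilibrium, absorbed power = emitted power.
Absorbing cross-section = πr² = 1.052×10¹³ m²; emitting surface = 4πr² = 4.208×10¹³ m² (ratio 4).
εS·A_cross = εσ·A_surf·T⁴  ⇒  T⁴ = S/(4σ)   (ε cancels).
T⁴ = 3470/(4·5.67×10⁻⁸) = 1.530×10¹⁰ K⁴.
T = (1.530×10¹⁰)^(1/4).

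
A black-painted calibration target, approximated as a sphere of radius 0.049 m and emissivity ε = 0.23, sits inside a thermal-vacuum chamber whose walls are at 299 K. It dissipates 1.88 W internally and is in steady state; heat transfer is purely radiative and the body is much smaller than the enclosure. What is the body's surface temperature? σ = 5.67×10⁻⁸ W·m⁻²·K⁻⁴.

T ≈ 336 K

For a small grey body in a large enclosure, net radiated power = εσA(T⁴ − T_w⁴).
Steady state: P = εσA(T⁴ − T_w⁴) with A = 4πr² = 0.03017 m².
T⁴ = P/(εσA) + T_w⁴ = 1.88/(0.23·5.67×10⁻⁸·0.03017) + (299)⁴
    = 4.778×10⁹ + 7.993×10⁹ = 1.277×10¹⁰ K⁴.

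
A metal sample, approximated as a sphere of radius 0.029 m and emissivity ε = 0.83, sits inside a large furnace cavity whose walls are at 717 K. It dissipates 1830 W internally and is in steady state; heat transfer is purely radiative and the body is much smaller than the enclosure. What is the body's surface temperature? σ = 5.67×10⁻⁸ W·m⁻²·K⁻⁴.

T ≈ 1410 K

For a small grey body in a large enclosure, net radiated power = εσA(T⁴ − T_w⁴).
Steady state: P = εσA(T⁴ − T_w⁴) with A = 4πr² = 0.01057 m².
T⁴ = P/(εσA) + T_w⁴ = 1830/(0.83·5.67×10⁻⁸·0.01057) + (717)⁴
    = 3.679×10¹² + 2.643×10¹¹ = 3.944×10¹² K⁴.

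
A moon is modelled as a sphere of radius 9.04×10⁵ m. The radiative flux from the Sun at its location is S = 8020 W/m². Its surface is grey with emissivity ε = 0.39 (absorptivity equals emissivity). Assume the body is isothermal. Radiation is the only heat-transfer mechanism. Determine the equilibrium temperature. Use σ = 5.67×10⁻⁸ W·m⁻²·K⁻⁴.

At equilibrium, absorbed power = emitted power.
Absorbing cross-section = πr² = 2.567×10¹² m²; emitting surface = 4πr² = 1.027×10¹³ m² (ratio 4).
εS·A_cross = εσ·A_surf·T⁴  ⇒  T⁴ = S/(4σ)   (ε cancels).
T⁴ = 8020/(4·5.67×10⁻⁸) = 3.536×10¹⁰ K⁴.
T = (3.536×10¹⁰)^(1/4).

T ≈ 434 K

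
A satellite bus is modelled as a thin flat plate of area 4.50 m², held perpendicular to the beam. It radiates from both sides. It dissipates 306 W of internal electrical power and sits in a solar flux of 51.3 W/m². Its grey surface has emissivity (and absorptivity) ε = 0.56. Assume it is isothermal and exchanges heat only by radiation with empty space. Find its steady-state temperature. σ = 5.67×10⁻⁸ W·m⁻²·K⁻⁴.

At steady state, absorbed solar power + internal power = radiated power.
Absorbed: α·S·A_cross = 0.56·51.3·4.500 = 129.3 W (cross-section A).
Total input = 129.3 + 306 = 435.3 W.
Radiated: εσ·A_surf·T⁴ with A_surf = 2A = 9.000 m².
T⁴ = 435.3/(0.56·5.67×10⁻⁸·9.000) = 1.523×10⁹ K⁴.

T ≈ 198 K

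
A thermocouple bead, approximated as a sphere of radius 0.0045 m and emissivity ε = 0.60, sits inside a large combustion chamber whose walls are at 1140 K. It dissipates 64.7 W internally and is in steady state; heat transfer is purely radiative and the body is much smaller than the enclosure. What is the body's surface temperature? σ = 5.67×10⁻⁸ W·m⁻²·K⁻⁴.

For a small grey body in a large enclosure, net radiated power = εσA(T⁴ − T_w⁴).
Steady state: P = εσA(T⁴ − T_w⁴) with A = 4πr² = 2.545×10⁻⁴ m².
T⁴ = P/(εσA) + T_w⁴ = 64.7/(0.60·5.67×10⁻⁸·2.545×10⁻⁴) + (1140)⁴
    = 7.474×10¹² + 1.689×10¹² = 9.163×10¹² K⁴.

T ≈ 1740 K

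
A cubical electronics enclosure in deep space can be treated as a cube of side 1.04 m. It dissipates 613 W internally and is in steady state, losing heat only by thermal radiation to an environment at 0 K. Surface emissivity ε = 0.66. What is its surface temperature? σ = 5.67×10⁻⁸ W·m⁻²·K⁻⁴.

T ≈ 224 K

Steady state: internal power = radiated power, P = εσA T⁴.
Radiating area A = 6L² = 6.490 m².
T⁴ = P/(εσA) = 613/(0.66·5.67×10⁻⁸·6.490) = 2.524×10⁹ K⁴.
T = (2.524×10⁹)^(1/4).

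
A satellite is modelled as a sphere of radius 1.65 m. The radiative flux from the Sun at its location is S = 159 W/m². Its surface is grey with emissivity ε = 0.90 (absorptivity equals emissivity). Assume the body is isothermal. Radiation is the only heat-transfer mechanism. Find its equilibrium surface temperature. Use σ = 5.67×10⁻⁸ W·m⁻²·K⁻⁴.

T ≈ 163 K

At equilibrium, absorbed power = emitted power.
Absorbing cross-section = πr² = 8.553 m²; emitting surface = 4πr² = 34.21 m² (ratio 4).
εS·A_cross = εσ·A_surf·T⁴  ⇒  T⁴ = S/(4σ)   (ε cancels).
T⁴ = 159/(4·5.67×10⁻⁸) = 7.011×10⁸ K⁴.
T = (7.011×10⁸)^(1/4).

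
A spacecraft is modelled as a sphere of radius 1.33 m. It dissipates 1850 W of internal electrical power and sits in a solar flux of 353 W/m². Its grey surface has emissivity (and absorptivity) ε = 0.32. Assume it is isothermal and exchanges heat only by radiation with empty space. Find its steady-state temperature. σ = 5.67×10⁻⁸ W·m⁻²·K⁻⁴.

T ≈ 280 K

At steady state, absorbed solar power + internal power = radiated power.
Absorbed: α·S·A_cross = 0.32·353·5.557 = 627.7 W (cross-section πr²).
Total input = 627.7 + 1850 = 2478 W.
Radiated: εσ·A_surf·T⁴ with A_surf = 4πr² = 22.23 m².
T⁴ = 2478/(0.32·5.67×10⁻⁸·22.23) = 6.143×10⁹ K⁴.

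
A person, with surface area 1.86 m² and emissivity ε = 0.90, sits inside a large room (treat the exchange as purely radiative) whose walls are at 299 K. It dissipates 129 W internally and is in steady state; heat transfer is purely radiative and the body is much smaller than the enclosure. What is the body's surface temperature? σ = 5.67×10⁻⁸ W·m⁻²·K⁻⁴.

T ≈ 311 K

For a small grey body in a large enclosure, net radiated power = εσA(T⁴ − T_w⁴).
Steady state: P = εσA(T⁴ − T_w⁴) with A = 1.86 m².
T⁴ = P/(εσA) + T_w⁴ = 129/(0.90·5.67×10⁻⁸·1.860) + (299)⁴
    = 1.359×10⁹ + 7.993×10⁹ = 9.352×10⁹ K⁴.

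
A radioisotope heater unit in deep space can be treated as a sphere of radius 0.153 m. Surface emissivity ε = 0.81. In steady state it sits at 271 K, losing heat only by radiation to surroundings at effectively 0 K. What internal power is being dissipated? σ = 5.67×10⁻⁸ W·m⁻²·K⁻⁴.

Steady state: P = εσA T⁴.
A = 4πr² = 0.2942 m²; T⁴ = (271)⁴ = 5.394×10⁹ K⁴.
P = 0.81 × 5.67×10⁻⁸ × 0.2942 × 5.394×10⁹.

P ≈ 72.9 W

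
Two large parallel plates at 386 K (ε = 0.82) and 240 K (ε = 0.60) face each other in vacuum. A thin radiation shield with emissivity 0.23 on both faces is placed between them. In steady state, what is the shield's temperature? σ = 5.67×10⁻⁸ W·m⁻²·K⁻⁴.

T_s ≈ 339 K

In steady state the net flux on the hot side equals that on the cold side.
σ(T₁⁴−T_s⁴)/D₁ = σ(T_s⁴−T₂⁴)/D₂, with D₁ = 1/ε₁+1/ε_s−1 = 4.567, D₂ = 1/ε_s+1/ε₂−1 = 5.014.
Solve for T_s⁴: T_s⁴ = (D₂·T₁⁴ + D₁·T₂⁴)/(D₁+D₂) = 1.320×10¹⁰ K⁴.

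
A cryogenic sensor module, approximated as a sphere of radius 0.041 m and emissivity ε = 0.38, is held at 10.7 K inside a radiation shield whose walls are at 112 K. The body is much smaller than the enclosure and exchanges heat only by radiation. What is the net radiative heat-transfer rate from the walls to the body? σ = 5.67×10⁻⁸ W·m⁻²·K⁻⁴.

For a small grey body in a large enclosure: P_net = εσA(T_body⁴ − T_wall⁴).
A = 4πr² = 0.02112 m²; T_body⁴ − T_wall⁴ = 13110 − 1.574×10⁸ = -1.573×10⁸ K⁴.
|P_net| = 0.38·5.67×10⁻⁸·0.02112·1.573×10⁸.

P_net ≈ 0.0716 W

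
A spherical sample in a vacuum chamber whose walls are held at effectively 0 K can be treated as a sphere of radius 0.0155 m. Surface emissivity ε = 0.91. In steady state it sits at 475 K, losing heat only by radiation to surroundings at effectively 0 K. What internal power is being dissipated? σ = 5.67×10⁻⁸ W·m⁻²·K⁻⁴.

Steady state: P = εσA T⁴.
A = 4πr² = 0.003019 m²; T⁴ = (475)⁴ = 5.091×10¹⁰ K⁴.
P = 0.91 × 5.67×10⁻⁸ × 0.003019 × 5.091×10¹⁰.

P ≈ 7.93 W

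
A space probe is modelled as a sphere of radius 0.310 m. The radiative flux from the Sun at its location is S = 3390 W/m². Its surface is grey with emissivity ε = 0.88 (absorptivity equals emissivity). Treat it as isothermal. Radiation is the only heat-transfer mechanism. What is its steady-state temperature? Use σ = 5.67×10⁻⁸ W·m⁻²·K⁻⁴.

At equilibrium, absorbed power = emitted power.
Absorbing cross-section = πr² = 0.3019 m²; emitting surface = 4πr² = 1.208 m² (ratio 4).
εS·A_cross = εσ·A_surf·T⁴  ⇒  T⁴ = S/(4σ)   (ε cancels).
T⁴ = 3390/(4·5.67×10⁻⁸) = 1.495×10¹⁰ K⁴.
T = (1.495×10¹⁰)^(1/4).

T ≈ 350 K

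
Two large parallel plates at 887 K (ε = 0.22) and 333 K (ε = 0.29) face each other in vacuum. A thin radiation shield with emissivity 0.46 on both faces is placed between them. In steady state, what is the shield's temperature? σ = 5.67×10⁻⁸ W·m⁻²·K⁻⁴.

In steady state the net flux on the hot side equals that on the cold side.
σ(T₁⁴−T_s⁴)/D₁ = σ(T_s⁴−T₂⁴)/D₂, with D₁ = 1/ε₁+1/ε_s−1 = 5.719, D₂ = 1/ε_s+1/ε₂−1 = 4.622.
Solve for T_s⁴: T_s⁴ = (D₂·T₁⁴ + D₁·T₂⁴)/(D₁+D₂) = 2.835×10¹¹ K⁴.

T_s ≈ 730 K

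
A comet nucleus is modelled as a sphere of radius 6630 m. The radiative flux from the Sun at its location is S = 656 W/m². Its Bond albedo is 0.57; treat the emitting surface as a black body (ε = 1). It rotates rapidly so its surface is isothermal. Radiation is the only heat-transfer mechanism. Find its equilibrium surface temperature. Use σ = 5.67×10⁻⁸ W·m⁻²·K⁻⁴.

T ≈ 188 K

At equilibrium, absorbed power = emitted power.
Absorbing cross-section = πr² = 1.381×10⁸ m²; emitting surface = 4πr² = 5.524×10⁸ m² (ratio 4).
(1−a)S·A_cross = εσ·A_surf·T⁴  ⇒  T⁴ = (1−a)S/(4σ).
T⁴ = 0.430·656/(4·5.67×10⁻⁸) = 1.244×10⁹ K⁴.
T = (1.244×10⁹)^(1/4).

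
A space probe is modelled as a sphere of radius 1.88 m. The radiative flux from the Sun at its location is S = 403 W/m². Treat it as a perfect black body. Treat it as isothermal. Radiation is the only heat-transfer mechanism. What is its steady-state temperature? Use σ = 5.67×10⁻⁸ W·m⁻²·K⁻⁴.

At equilibrium, absorbed power = emitted power.
Absorbing cross-section = πr² = 11.10 m²; emitting surface = 4πr² = 44.41 m² (ratio 4).
S·A_cross = εσ·A_surf·T⁴  ⇒  T⁴ = S/(4σ).
T⁴ = 1.00·403/(4·5.67×10⁻⁸) = 1.777×10⁹ K⁴.
T = (1.777×10⁹)^(1/4).

T ≈ 205 K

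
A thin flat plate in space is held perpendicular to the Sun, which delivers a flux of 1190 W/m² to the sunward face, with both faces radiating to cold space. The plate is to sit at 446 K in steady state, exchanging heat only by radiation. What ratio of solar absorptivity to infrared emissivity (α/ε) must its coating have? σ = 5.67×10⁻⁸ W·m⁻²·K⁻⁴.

α/ε ≈ 3.77

Balance: αS·A = εσ·2A·T⁴ ⇒ α/ε = 2σT⁴/S.
α/ε = 2·5.67×10⁻⁸·(446)⁴/1190 = 2·5.67×10⁻⁸·3.957×10¹⁰/1190.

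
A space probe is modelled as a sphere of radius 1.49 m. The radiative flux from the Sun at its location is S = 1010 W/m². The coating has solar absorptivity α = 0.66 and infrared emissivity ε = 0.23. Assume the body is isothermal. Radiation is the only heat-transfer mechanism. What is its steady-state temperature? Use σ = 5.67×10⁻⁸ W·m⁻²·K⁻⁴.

T ≈ 336 K

At equilibrium, absorbed power = emitted power.
Absorbing cross-section = πr² = 6.975 m²; emitting surface = 4πr² = 27.90 m² (ratio 4).
αS·A_cross = εσ·A_surf·T⁴  ⇒  T⁴ = αS/(ε·4σ).
T⁴ = 0.660·1010/(0.23·4·5.67×10⁻⁸) = 1.278×10¹⁰ K⁴.
T = (1.278×10¹⁰)^(1/4).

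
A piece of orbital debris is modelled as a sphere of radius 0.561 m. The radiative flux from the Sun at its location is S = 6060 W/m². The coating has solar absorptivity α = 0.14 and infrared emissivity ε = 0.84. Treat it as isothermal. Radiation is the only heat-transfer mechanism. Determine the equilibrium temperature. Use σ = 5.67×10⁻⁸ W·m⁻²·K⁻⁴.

T ≈ 258 K

At equilibrium, absorbed power = emitted power.
Absorbing cross-section = πr² = 0.9887 m²; emitting surface = 4πr² = 3.955 m² (ratio 4).
αS·A_cross = εσ·A_surf·T⁴  ⇒  T⁴ = αS/(ε·4σ).
T⁴ = 0.140·6060/(0.84·4·5.67×10⁻⁸) = 4.453×10⁹ K⁴.
T = (4.453×10⁹)^(1/4).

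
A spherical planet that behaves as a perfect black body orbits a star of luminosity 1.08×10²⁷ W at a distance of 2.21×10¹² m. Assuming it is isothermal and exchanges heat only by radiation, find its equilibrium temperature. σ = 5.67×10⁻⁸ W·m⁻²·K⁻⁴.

First find the stellar flux at distance d: S = L/(4πd²) = 1.08×10²⁷/(4π·(2.21×10¹²)²) = 17.60 W/m².
For an isothermal sphere, absorbed (1−a)S·πr² = emitted σ·4πr²·T⁴, so T⁴ = (1−a)S/(4σ).
T⁴ = 1.00·17.60/(4·5.67×10⁻⁸) = 7.759×10⁷ K⁴.

T ≈ 93.9 K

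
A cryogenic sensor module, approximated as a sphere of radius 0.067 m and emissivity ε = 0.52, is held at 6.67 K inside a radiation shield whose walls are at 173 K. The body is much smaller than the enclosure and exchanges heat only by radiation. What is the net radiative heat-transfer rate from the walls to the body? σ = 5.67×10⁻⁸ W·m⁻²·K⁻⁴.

For a small grey body in a large enclosure: P_net = εσA(T_body⁴ − T_wall⁴).
A = 4πr² = 0.05641 m²; T_body⁴ − T_wall⁴ = 1979 − 8.957×10⁸ = -8.957×10⁸ K⁴.
|P_net| = 0.52·5.67×10⁻⁸·0.05641·8.957×10⁸.

P_net ≈ 1.49 W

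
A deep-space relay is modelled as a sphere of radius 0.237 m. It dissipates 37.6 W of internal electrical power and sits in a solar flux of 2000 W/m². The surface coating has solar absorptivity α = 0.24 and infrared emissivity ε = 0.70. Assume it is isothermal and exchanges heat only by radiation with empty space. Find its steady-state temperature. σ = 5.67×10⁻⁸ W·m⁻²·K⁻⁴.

T ≈ 257 K

At steady state, absorbed solar power + internal power = radiated power.
Absorbed: α·S·A_cross = 0.24·2000·0.1765 = 84.70 W (cross-section πr²).
Total input = 84.70 + 37.6 = 122.3 W.
Radiated: εσ·A_surf·T⁴ with A_surf = 4πr² = 0.7058 m².
T⁴ = 122.3/(0.70·5.67×10⁻⁸·0.7058) = 4.366×10⁹ K⁴.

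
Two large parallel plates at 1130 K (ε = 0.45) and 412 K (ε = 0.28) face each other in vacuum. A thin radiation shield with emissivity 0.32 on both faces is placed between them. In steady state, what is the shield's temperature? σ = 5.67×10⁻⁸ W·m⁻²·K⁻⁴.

In steady state the net flux on the hot side equals that on the cold side.
σ(T₁⁴−T_s⁴)/D₁ = σ(T_s⁴−T₂⁴)/D₂, with D₁ = 1/ε₁+1/ε_s−1 = 4.347, D₂ = 1/ε_s+1/ε₂−1 = 5.696.
Solve for T_s⁴: T_s⁴ = (D₂·T₁⁴ + D₁·T₂⁴)/(D₁+D₂) = 9.372×10¹¹ K⁴.

T_s ≈ 984 K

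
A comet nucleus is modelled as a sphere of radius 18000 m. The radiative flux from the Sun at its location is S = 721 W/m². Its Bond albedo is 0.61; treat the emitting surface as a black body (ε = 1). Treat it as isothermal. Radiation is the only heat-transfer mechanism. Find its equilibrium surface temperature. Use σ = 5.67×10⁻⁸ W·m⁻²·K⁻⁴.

T ≈ 188 K

At equilibrium, absorbed power = emitted power.
Absorbing cross-section = πr² = 1.018×10⁹ m²; emitting surface = 4πr² = 4.072×10⁹ m² (ratio 4).
(1−a)S·A_cross = εσ·A_surf·T⁴  ⇒  T⁴ = (1−a)S/(4σ).
T⁴ = 0.390·721/(4·5.67×10⁻⁸) = 1.240×10⁹ K⁴.
T = (1.240×10⁹)^(1/4).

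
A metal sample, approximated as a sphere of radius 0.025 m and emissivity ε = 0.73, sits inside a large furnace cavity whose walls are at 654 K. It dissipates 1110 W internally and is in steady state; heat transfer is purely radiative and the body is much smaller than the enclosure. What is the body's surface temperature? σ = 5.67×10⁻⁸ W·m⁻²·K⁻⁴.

For a small grey body in a large enclosure, net radiated power = εσA(T⁴ − T_w⁴).
Steady state: P = εσA(T⁴ − T_w⁴) with A = 4πr² = 0.007854 m².
T⁴ = P/(εσA) + T_w⁴ = 1110/(0.73·5.67×10⁻⁸·0.007854) + (654)⁴
    = 3.415×10¹² + 1.829×10¹¹ = 3.597×10¹² K⁴.

T ≈ 1380 K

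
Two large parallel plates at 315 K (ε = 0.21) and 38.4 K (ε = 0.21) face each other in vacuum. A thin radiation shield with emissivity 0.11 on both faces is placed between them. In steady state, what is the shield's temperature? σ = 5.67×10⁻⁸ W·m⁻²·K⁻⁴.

In steady state the net flux on the hot side equals that on the cold side.
σ(T₁⁴−T_s⁴)/D₁ = σ(T_s⁴−T₂⁴)/D₂, with D₁ = 1/ε₁+1/ε_s−1 = 12.85, D₂ = 1/ε_s+1/ε₂−1 = 12.85.
Solve for T_s⁴: T_s⁴ = (D₂·T₁⁴ + D₁·T₂⁴)/(D₁+D₂) = 4.924×10⁹ K⁴.

T_s ≈ 265 K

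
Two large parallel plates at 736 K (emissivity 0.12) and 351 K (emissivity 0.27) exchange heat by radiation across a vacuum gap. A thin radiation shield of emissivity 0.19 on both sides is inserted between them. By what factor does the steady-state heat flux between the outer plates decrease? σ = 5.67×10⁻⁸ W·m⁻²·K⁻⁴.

factor ≈ 1.86

Without shield: q₀ = σΔ(T⁴)/(1/ε₁+1/ε₂−1) with denominator 11.04.
With shield the two gaps are in series; the resistances add: (1/ε₁+1/ε_s−1)+(1/ε_s+1/ε₂−1) = 12.60+7.967 = 20.56.
Heat-flux ratio q₀/q = 20.56/11.04.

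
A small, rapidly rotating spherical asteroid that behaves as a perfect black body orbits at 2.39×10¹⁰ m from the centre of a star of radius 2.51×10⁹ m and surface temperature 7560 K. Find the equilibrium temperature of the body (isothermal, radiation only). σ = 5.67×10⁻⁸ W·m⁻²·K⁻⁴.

The star's surface emits σT_*⁴; at distance d the flux is S = σT_*⁴(R_*/d)².
S = 5.67×10⁻⁸·(7560)⁴·(2.51×10⁹/2.39×10¹⁰)² = 2.043×10⁶ W/m².
For an isothermal sphere T⁴ = (1−a)S/(4σ) = 9.007×10¹² K⁴.

T ≈ 1730 K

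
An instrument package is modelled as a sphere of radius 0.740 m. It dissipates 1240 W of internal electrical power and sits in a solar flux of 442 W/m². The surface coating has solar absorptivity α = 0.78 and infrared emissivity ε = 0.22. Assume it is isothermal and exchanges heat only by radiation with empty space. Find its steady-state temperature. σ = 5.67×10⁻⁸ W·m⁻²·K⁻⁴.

At steady state, absorbed solar power + internal power = radiated power.
Absorbed: α·S·A_cross = 0.78·442·1.720 = 593.1 W (cross-section πr²).
Total input = 593.1 + 1240 = 1833 W.
Radiated: εσ·A_surf·T⁴ with A_surf = 4πr² = 6.881 m².
T⁴ = 1833/(0.22·5.67×10⁻⁸·6.881) = 2.136×10¹⁰ K⁴.

T ≈ 382 K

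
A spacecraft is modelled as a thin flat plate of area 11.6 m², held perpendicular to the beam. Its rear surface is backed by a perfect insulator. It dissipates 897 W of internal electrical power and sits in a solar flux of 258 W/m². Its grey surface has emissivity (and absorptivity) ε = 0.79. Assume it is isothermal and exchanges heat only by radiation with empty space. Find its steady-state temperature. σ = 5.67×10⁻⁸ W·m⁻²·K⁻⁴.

At steady state, absorbed solar power + internal power = radiated power.
Absorbed: α·S·A_cross = 0.79·258·11.60 = 2364 W (cross-section A).
Total input = 2364 + 897 = 3261 W.
Radiated: εσ·A_surf·T⁴ with A_surf = A = 11.60 m².
T⁴ = 3261/(0.79·5.67×10⁻⁸·11.60) = 6.277×10⁹ K⁴.

T ≈ 281 K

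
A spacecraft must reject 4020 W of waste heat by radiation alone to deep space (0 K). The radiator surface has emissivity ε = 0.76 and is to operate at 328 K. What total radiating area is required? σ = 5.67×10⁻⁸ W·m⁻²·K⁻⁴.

P = εσA T⁴ ⇒ A = P/(εσT⁴).
T⁴ = 1.157×10¹⁰ K⁴.
A = 4020/(0.76 × 5.67×10⁻⁸ × 1.157×10¹⁰).

A ≈ 8.06 m²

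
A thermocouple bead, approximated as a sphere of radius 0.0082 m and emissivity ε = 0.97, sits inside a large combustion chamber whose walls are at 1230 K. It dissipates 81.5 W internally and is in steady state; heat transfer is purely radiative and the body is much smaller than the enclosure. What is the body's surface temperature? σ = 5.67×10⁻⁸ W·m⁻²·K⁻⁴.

T ≈ 1420 K

For a small grey body in a large enclosure, net radiated power = εσA(T⁴ − T_w⁴).
Steady state: P = εσA(T⁴ − T_w⁴) with A = 4πr² = 8.450×10⁻⁴ m².
T⁴ = P/(εσA) + T_w⁴ = 81.5/(0.97·5.67×10⁻⁸·8.450×10⁻⁴) + (1230)⁴
    = 1.754×10¹² + 2.289×10¹² = 4.043×10¹² K⁴.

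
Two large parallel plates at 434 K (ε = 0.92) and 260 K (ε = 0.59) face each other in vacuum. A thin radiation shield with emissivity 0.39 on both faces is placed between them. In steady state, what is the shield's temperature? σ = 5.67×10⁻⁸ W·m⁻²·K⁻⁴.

T_s ≈ 383 K

In steady state the net flux on the hot side equals that on the cold side.
σ(T₁⁴−T_s⁴)/D₁ = σ(T_s⁴−T₂⁴)/D₂, with D₁ = 1/ε₁+1/ε_s−1 = 2.651, D₂ = 1/ε_s+1/ε₂−1 = 3.259.
Solve for T_s⁴: T_s⁴ = (D₂·T₁⁴ + D₁·T₂⁴)/(D₁+D₂) = 2.161×10¹⁰ K⁴.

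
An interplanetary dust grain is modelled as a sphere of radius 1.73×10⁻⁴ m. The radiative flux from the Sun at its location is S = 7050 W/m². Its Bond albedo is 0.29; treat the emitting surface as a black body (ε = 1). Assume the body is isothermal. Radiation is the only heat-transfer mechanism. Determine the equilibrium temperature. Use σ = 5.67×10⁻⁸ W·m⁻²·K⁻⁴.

At equilibrium, absorbed power = emitted power.
Absorbing cross-section = πr² = 9.402×10⁻⁸ m²; emitting surface = 4πr² = 3.761×10⁻⁷ m² (ratio 4).
(1−a)S·A_cross = εσ·A_surf·T⁴  ⇒  T⁴ = (1−a)S/(4σ).
T⁴ = 0.710·7050/(4·5.67×10⁻⁸) = 2.207×10¹⁰ K⁴.
T = (2.207×10¹⁰)^(1/4).

T ≈ 385 K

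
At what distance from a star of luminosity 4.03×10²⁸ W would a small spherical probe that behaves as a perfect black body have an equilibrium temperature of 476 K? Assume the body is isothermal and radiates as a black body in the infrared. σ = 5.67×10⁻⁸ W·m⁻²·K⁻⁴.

d ≈ 5.25×10¹¹ m

For an isothermal black-emitting sphere, (1−a)S·πr² = σ·4πr²·T⁴ ⇒ S = 4σT⁴/(1−a).
S = 4·5.67×10⁻⁸·(476)⁴/1.00 = 11640 W/m².
Flux falls as S = L/(4πd²), so d = √(L/(4πS)) = √(4.03×10²⁸/(4π·11640)).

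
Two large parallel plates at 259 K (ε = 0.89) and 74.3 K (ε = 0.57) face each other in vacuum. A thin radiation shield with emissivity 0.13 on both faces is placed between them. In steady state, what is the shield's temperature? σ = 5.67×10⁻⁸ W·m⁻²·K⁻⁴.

T_s ≈ 220 K

In steady state the net flux on the hot side equals that on the cold side.
σ(T₁⁴−T_s⁴)/D₁ = σ(T_s⁴−T₂⁴)/D₂, with D₁ = 1/ε₁+1/ε_s−1 = 7.816, D₂ = 1/ε_s+1/ε₂−1 = 8.447.
Solve for T_s⁴: T_s⁴ = (D₂·T₁⁴ + D₁·T₂⁴)/(D₁+D₂) = 2.352×10⁹ K⁴.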